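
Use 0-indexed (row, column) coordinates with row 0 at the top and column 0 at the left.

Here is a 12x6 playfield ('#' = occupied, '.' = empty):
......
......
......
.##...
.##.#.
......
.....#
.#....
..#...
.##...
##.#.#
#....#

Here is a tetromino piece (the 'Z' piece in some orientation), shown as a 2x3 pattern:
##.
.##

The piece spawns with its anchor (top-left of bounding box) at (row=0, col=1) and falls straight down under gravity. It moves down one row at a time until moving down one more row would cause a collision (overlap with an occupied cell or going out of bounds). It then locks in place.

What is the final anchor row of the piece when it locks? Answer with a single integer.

Answer: 1

Derivation:
Spawn at (row=0, col=1). Try each row:
  row 0: fits
  row 1: fits
  row 2: blocked -> lock at row 1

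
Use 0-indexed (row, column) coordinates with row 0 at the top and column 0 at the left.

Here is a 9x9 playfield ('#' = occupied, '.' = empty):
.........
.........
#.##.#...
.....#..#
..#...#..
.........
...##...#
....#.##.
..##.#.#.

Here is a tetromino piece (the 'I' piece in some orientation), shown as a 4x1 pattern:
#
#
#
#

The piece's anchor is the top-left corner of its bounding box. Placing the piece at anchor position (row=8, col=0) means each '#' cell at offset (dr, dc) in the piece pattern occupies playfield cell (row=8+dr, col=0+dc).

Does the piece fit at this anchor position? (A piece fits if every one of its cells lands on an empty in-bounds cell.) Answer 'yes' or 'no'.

Check each piece cell at anchor (8, 0):
  offset (0,0) -> (8,0): empty -> OK
  offset (1,0) -> (9,0): out of bounds -> FAIL
  offset (2,0) -> (10,0): out of bounds -> FAIL
  offset (3,0) -> (11,0): out of bounds -> FAIL
All cells valid: no

Answer: no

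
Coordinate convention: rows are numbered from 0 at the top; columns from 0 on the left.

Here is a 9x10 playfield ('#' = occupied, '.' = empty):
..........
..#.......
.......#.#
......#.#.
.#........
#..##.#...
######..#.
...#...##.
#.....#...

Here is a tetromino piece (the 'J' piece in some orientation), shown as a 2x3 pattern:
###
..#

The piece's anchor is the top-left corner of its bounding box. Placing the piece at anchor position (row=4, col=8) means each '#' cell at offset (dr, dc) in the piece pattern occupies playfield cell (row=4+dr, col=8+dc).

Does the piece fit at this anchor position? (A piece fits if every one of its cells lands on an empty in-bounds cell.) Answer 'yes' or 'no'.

Answer: no

Derivation:
Check each piece cell at anchor (4, 8):
  offset (0,0) -> (4,8): empty -> OK
  offset (0,1) -> (4,9): empty -> OK
  offset (0,2) -> (4,10): out of bounds -> FAIL
  offset (1,2) -> (5,10): out of bounds -> FAIL
All cells valid: no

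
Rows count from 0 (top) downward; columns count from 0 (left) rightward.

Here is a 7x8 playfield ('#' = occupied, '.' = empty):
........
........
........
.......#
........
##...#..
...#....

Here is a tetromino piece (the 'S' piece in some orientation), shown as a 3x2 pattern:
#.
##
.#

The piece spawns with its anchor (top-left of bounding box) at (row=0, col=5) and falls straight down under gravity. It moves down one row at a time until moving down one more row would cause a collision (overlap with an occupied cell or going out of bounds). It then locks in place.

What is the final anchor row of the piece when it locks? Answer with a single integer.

Spawn at (row=0, col=5). Try each row:
  row 0: fits
  row 1: fits
  row 2: fits
  row 3: fits
  row 4: blocked -> lock at row 3

Answer: 3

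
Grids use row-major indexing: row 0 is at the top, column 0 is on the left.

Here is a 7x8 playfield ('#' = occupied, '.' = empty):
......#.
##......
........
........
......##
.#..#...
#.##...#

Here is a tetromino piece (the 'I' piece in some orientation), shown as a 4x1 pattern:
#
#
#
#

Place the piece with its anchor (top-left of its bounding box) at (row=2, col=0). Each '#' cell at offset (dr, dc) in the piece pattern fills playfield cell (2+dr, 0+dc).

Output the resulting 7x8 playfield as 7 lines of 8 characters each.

Answer: ......#.
##......
#.......
#.......
#.....##
##..#...
#.##...#

Derivation:
Fill (2+0,0+0) = (2,0)
Fill (2+1,0+0) = (3,0)
Fill (2+2,0+0) = (4,0)
Fill (2+3,0+0) = (5,0)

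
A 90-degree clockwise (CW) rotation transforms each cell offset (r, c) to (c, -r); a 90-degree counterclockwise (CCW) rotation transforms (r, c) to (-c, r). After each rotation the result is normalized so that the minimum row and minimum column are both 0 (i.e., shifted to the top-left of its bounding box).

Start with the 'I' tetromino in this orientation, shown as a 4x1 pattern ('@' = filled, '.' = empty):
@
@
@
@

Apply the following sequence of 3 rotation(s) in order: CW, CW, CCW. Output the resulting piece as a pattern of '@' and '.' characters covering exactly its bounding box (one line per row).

Start:
@
@
@
@
After rotation 1 (CW):
@@@@
After rotation 2 (CW):
@
@
@
@
After rotation 3 (CCW):
@@@@

Answer: @@@@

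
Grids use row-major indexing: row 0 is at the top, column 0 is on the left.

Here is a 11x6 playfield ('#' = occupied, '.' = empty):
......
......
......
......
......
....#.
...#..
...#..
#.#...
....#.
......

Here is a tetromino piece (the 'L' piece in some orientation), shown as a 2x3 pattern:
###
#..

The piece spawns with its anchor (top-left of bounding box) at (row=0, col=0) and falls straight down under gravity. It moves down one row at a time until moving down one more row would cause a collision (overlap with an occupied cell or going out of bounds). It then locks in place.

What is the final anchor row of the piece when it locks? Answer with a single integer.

Answer: 6

Derivation:
Spawn at (row=0, col=0). Try each row:
  row 0: fits
  row 1: fits
  row 2: fits
  row 3: fits
  row 4: fits
  row 5: fits
  row 6: fits
  row 7: blocked -> lock at row 6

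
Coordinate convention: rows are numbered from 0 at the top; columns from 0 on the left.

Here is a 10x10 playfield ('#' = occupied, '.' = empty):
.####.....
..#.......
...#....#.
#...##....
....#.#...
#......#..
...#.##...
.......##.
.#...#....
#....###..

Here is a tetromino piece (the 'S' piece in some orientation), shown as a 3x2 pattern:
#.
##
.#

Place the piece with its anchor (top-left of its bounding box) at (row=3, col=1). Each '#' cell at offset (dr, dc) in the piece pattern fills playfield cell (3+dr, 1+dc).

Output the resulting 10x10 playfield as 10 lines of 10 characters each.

Answer: .####.....
..#.......
...#....#.
##..##....
.##.#.#...
#.#....#..
...#.##...
.......##.
.#...#....
#....###..

Derivation:
Fill (3+0,1+0) = (3,1)
Fill (3+1,1+0) = (4,1)
Fill (3+1,1+1) = (4,2)
Fill (3+2,1+1) = (5,2)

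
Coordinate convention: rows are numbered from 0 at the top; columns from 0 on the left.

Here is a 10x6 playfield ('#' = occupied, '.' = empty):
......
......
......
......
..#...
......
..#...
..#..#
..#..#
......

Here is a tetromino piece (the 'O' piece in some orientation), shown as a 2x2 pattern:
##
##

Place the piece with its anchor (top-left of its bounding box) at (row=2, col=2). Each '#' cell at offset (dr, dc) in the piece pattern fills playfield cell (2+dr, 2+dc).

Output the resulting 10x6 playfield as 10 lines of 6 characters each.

Fill (2+0,2+0) = (2,2)
Fill (2+0,2+1) = (2,3)
Fill (2+1,2+0) = (3,2)
Fill (2+1,2+1) = (3,3)

Answer: ......
......
..##..
..##..
..#...
......
..#...
..#..#
..#..#
......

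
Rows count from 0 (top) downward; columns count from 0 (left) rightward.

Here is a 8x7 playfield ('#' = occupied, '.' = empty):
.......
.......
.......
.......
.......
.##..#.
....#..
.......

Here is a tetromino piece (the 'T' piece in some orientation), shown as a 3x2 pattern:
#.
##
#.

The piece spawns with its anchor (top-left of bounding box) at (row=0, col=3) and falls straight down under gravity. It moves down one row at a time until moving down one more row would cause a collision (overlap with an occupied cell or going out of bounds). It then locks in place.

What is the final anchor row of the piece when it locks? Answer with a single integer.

Spawn at (row=0, col=3). Try each row:
  row 0: fits
  row 1: fits
  row 2: fits
  row 3: fits
  row 4: fits
  row 5: blocked -> lock at row 4

Answer: 4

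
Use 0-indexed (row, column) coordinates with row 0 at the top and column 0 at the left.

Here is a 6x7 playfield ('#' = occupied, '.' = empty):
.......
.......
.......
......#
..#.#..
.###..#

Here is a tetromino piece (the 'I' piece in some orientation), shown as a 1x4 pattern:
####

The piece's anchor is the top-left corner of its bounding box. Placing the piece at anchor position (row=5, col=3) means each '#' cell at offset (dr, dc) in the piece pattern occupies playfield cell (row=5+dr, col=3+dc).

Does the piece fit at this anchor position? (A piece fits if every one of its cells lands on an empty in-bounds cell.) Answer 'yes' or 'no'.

Check each piece cell at anchor (5, 3):
  offset (0,0) -> (5,3): occupied ('#') -> FAIL
  offset (0,1) -> (5,4): empty -> OK
  offset (0,2) -> (5,5): empty -> OK
  offset (0,3) -> (5,6): occupied ('#') -> FAIL
All cells valid: no

Answer: no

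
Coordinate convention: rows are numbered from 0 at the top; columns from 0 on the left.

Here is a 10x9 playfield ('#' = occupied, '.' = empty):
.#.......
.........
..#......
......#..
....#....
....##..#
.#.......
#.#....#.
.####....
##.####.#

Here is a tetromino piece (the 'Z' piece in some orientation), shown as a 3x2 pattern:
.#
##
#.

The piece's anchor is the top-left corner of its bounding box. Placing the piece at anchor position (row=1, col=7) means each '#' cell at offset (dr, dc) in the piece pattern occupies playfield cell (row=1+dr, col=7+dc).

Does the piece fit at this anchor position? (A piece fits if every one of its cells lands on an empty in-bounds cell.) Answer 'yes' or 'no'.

Answer: yes

Derivation:
Check each piece cell at anchor (1, 7):
  offset (0,1) -> (1,8): empty -> OK
  offset (1,0) -> (2,7): empty -> OK
  offset (1,1) -> (2,8): empty -> OK
  offset (2,0) -> (3,7): empty -> OK
All cells valid: yes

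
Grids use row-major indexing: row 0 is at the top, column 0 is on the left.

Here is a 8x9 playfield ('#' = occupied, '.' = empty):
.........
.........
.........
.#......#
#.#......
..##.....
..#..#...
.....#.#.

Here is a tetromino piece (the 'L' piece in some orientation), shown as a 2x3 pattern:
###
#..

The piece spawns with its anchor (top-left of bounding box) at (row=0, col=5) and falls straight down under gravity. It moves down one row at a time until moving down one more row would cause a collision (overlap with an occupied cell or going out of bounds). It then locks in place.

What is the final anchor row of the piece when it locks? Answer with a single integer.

Answer: 4

Derivation:
Spawn at (row=0, col=5). Try each row:
  row 0: fits
  row 1: fits
  row 2: fits
  row 3: fits
  row 4: fits
  row 5: blocked -> lock at row 4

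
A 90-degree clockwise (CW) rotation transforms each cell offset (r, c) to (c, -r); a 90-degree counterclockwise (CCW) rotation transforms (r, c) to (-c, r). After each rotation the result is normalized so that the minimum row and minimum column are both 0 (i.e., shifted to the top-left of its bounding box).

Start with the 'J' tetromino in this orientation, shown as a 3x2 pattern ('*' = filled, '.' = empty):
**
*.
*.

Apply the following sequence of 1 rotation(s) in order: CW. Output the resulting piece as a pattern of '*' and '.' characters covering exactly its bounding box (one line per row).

Answer: ***
..*

Derivation:
Start:
**
*.
*.
After rotation 1 (CW):
***
..*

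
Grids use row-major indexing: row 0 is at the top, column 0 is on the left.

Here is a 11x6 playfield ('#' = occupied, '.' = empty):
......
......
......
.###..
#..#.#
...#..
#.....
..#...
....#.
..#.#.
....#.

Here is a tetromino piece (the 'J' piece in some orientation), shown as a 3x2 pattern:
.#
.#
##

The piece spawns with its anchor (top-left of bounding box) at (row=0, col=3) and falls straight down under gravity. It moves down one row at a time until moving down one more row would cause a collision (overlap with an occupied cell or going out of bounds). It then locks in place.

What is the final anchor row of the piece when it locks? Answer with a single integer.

Answer: 0

Derivation:
Spawn at (row=0, col=3). Try each row:
  row 0: fits
  row 1: blocked -> lock at row 0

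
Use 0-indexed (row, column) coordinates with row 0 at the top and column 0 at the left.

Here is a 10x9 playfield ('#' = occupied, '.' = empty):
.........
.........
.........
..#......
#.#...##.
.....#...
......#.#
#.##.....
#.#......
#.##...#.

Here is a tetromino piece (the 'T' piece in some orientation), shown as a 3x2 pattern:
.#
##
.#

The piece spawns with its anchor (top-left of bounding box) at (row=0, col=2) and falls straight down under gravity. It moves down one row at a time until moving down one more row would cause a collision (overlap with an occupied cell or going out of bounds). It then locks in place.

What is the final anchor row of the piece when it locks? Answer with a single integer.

Answer: 1

Derivation:
Spawn at (row=0, col=2). Try each row:
  row 0: fits
  row 1: fits
  row 2: blocked -> lock at row 1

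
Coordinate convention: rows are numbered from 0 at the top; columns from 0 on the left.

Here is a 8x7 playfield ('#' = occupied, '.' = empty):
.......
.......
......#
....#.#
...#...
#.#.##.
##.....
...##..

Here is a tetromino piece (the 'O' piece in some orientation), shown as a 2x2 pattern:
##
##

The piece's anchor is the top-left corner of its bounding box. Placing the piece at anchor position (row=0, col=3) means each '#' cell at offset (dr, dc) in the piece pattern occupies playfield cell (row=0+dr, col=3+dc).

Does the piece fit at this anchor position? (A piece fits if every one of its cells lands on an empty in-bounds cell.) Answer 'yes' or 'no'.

Answer: yes

Derivation:
Check each piece cell at anchor (0, 3):
  offset (0,0) -> (0,3): empty -> OK
  offset (0,1) -> (0,4): empty -> OK
  offset (1,0) -> (1,3): empty -> OK
  offset (1,1) -> (1,4): empty -> OK
All cells valid: yes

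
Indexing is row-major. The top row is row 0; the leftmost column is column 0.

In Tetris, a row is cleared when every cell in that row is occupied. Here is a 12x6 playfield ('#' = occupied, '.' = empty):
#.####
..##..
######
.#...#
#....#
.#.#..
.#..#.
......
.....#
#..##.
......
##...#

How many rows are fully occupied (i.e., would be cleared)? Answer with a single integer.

Check each row:
  row 0: 1 empty cell -> not full
  row 1: 4 empty cells -> not full
  row 2: 0 empty cells -> FULL (clear)
  row 3: 4 empty cells -> not full
  row 4: 4 empty cells -> not full
  row 5: 4 empty cells -> not full
  row 6: 4 empty cells -> not full
  row 7: 6 empty cells -> not full
  row 8: 5 empty cells -> not full
  row 9: 3 empty cells -> not full
  row 10: 6 empty cells -> not full
  row 11: 3 empty cells -> not full
Total rows cleared: 1

Answer: 1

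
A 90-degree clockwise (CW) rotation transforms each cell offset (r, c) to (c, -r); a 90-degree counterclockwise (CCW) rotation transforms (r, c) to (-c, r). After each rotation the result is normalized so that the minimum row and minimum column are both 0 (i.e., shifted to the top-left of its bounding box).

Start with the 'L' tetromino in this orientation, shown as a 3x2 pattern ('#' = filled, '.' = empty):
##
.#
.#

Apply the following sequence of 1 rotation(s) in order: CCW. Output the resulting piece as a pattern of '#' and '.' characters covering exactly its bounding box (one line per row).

Answer: ###
#..

Derivation:
Start:
##
.#
.#
After rotation 1 (CCW):
###
#..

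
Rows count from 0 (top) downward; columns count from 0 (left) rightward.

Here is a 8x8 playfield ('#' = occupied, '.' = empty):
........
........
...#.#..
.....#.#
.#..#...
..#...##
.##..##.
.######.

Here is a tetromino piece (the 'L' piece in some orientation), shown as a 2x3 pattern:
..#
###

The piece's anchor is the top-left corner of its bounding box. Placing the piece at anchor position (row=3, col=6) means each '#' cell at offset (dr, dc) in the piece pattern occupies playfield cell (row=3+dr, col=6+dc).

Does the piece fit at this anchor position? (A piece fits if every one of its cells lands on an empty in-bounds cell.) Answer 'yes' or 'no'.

Check each piece cell at anchor (3, 6):
  offset (0,2) -> (3,8): out of bounds -> FAIL
  offset (1,0) -> (4,6): empty -> OK
  offset (1,1) -> (4,7): empty -> OK
  offset (1,2) -> (4,8): out of bounds -> FAIL
All cells valid: no

Answer: no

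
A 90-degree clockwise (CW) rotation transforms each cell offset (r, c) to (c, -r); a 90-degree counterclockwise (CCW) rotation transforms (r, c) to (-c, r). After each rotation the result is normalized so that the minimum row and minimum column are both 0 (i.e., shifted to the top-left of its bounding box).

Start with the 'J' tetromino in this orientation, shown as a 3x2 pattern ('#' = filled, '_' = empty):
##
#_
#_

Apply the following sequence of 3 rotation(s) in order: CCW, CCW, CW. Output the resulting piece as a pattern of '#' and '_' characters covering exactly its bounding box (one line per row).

Answer: #__
###

Derivation:
Start:
##
#_
#_
After rotation 1 (CCW):
#__
###
After rotation 2 (CCW):
_#
_#
##
After rotation 3 (CW):
#__
###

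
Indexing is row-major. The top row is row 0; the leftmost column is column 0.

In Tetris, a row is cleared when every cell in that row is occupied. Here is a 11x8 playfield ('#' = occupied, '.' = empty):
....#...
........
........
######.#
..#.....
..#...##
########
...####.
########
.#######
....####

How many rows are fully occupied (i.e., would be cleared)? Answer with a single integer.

Answer: 2

Derivation:
Check each row:
  row 0: 7 empty cells -> not full
  row 1: 8 empty cells -> not full
  row 2: 8 empty cells -> not full
  row 3: 1 empty cell -> not full
  row 4: 7 empty cells -> not full
  row 5: 5 empty cells -> not full
  row 6: 0 empty cells -> FULL (clear)
  row 7: 4 empty cells -> not full
  row 8: 0 empty cells -> FULL (clear)
  row 9: 1 empty cell -> not full
  row 10: 4 empty cells -> not full
Total rows cleared: 2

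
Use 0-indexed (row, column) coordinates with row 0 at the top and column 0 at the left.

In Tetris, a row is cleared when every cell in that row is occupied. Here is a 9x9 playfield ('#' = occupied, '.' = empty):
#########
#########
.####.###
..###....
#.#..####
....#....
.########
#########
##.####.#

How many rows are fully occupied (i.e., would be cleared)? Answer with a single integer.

Check each row:
  row 0: 0 empty cells -> FULL (clear)
  row 1: 0 empty cells -> FULL (clear)
  row 2: 2 empty cells -> not full
  row 3: 6 empty cells -> not full
  row 4: 3 empty cells -> not full
  row 5: 8 empty cells -> not full
  row 6: 1 empty cell -> not full
  row 7: 0 empty cells -> FULL (clear)
  row 8: 2 empty cells -> not full
Total rows cleared: 3

Answer: 3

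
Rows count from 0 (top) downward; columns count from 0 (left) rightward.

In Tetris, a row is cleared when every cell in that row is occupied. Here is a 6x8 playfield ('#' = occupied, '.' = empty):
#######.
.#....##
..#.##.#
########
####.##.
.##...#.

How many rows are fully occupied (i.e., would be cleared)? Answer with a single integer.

Check each row:
  row 0: 1 empty cell -> not full
  row 1: 5 empty cells -> not full
  row 2: 4 empty cells -> not full
  row 3: 0 empty cells -> FULL (clear)
  row 4: 2 empty cells -> not full
  row 5: 5 empty cells -> not full
Total rows cleared: 1

Answer: 1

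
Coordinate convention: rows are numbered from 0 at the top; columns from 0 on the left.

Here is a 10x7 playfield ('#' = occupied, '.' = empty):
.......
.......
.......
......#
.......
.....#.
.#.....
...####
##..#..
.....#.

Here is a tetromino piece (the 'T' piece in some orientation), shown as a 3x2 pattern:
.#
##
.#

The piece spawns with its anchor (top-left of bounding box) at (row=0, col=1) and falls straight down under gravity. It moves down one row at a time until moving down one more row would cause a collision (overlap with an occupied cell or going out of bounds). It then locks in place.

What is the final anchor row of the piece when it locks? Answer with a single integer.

Spawn at (row=0, col=1). Try each row:
  row 0: fits
  row 1: fits
  row 2: fits
  row 3: fits
  row 4: fits
  row 5: blocked -> lock at row 4

Answer: 4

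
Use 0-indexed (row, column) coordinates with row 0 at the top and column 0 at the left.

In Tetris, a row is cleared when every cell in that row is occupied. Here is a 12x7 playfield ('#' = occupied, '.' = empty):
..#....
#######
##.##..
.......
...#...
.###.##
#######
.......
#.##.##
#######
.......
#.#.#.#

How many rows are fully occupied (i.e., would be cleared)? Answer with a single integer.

Check each row:
  row 0: 6 empty cells -> not full
  row 1: 0 empty cells -> FULL (clear)
  row 2: 3 empty cells -> not full
  row 3: 7 empty cells -> not full
  row 4: 6 empty cells -> not full
  row 5: 2 empty cells -> not full
  row 6: 0 empty cells -> FULL (clear)
  row 7: 7 empty cells -> not full
  row 8: 2 empty cells -> not full
  row 9: 0 empty cells -> FULL (clear)
  row 10: 7 empty cells -> not full
  row 11: 3 empty cells -> not full
Total rows cleared: 3

Answer: 3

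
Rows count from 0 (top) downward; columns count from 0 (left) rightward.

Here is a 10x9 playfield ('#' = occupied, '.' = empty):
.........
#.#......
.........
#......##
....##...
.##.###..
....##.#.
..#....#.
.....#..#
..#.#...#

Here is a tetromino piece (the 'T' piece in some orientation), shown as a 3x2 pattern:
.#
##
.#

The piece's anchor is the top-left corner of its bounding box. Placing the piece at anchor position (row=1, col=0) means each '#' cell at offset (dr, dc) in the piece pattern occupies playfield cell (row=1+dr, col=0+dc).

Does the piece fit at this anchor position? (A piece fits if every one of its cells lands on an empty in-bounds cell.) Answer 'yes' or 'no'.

Answer: yes

Derivation:
Check each piece cell at anchor (1, 0):
  offset (0,1) -> (1,1): empty -> OK
  offset (1,0) -> (2,0): empty -> OK
  offset (1,1) -> (2,1): empty -> OK
  offset (2,1) -> (3,1): empty -> OK
All cells valid: yes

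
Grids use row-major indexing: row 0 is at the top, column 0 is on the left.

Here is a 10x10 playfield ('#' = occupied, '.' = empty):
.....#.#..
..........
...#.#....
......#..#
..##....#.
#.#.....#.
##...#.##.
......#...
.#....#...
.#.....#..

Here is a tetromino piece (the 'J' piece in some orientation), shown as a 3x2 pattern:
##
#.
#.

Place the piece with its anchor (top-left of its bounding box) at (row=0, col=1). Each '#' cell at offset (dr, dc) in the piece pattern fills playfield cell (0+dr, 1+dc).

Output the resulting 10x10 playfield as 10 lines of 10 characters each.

Fill (0+0,1+0) = (0,1)
Fill (0+0,1+1) = (0,2)
Fill (0+1,1+0) = (1,1)
Fill (0+2,1+0) = (2,1)

Answer: .##..#.#..
.#........
.#.#.#....
......#..#
..##....#.
#.#.....#.
##...#.##.
......#...
.#....#...
.#.....#..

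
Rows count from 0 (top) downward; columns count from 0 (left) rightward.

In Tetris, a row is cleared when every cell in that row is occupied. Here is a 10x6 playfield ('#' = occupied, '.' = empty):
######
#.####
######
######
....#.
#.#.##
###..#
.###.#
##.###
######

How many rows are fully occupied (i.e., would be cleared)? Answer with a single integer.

Check each row:
  row 0: 0 empty cells -> FULL (clear)
  row 1: 1 empty cell -> not full
  row 2: 0 empty cells -> FULL (clear)
  row 3: 0 empty cells -> FULL (clear)
  row 4: 5 empty cells -> not full
  row 5: 2 empty cells -> not full
  row 6: 2 empty cells -> not full
  row 7: 2 empty cells -> not full
  row 8: 1 empty cell -> not full
  row 9: 0 empty cells -> FULL (clear)
Total rows cleared: 4

Answer: 4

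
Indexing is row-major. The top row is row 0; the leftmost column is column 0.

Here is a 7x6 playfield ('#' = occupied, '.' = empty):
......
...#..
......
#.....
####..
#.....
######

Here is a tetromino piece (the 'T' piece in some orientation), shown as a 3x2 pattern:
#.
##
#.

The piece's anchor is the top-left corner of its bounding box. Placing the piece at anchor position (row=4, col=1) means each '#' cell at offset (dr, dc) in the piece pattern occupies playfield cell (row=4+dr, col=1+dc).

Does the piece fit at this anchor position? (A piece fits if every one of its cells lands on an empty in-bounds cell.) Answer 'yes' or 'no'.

Check each piece cell at anchor (4, 1):
  offset (0,0) -> (4,1): occupied ('#') -> FAIL
  offset (1,0) -> (5,1): empty -> OK
  offset (1,1) -> (5,2): empty -> OK
  offset (2,0) -> (6,1): occupied ('#') -> FAIL
All cells valid: no

Answer: no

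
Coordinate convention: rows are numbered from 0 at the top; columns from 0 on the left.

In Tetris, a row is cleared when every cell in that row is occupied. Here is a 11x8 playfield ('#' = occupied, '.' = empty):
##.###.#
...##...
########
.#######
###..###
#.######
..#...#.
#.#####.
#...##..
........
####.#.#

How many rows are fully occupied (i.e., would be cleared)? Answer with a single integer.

Answer: 1

Derivation:
Check each row:
  row 0: 2 empty cells -> not full
  row 1: 6 empty cells -> not full
  row 2: 0 empty cells -> FULL (clear)
  row 3: 1 empty cell -> not full
  row 4: 2 empty cells -> not full
  row 5: 1 empty cell -> not full
  row 6: 6 empty cells -> not full
  row 7: 2 empty cells -> not full
  row 8: 5 empty cells -> not full
  row 9: 8 empty cells -> not full
  row 10: 2 empty cells -> not full
Total rows cleared: 1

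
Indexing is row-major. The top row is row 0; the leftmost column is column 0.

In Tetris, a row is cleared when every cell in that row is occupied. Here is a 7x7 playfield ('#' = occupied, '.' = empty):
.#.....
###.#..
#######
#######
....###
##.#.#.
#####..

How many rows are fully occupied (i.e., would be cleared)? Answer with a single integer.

Check each row:
  row 0: 6 empty cells -> not full
  row 1: 3 empty cells -> not full
  row 2: 0 empty cells -> FULL (clear)
  row 3: 0 empty cells -> FULL (clear)
  row 4: 4 empty cells -> not full
  row 5: 3 empty cells -> not full
  row 6: 2 empty cells -> not full
Total rows cleared: 2

Answer: 2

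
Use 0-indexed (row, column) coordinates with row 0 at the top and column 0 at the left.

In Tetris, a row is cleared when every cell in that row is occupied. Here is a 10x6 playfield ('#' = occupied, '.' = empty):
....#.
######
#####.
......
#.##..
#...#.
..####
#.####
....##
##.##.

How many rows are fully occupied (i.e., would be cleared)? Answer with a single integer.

Check each row:
  row 0: 5 empty cells -> not full
  row 1: 0 empty cells -> FULL (clear)
  row 2: 1 empty cell -> not full
  row 3: 6 empty cells -> not full
  row 4: 3 empty cells -> not full
  row 5: 4 empty cells -> not full
  row 6: 2 empty cells -> not full
  row 7: 1 empty cell -> not full
  row 8: 4 empty cells -> not full
  row 9: 2 empty cells -> not full
Total rows cleared: 1

Answer: 1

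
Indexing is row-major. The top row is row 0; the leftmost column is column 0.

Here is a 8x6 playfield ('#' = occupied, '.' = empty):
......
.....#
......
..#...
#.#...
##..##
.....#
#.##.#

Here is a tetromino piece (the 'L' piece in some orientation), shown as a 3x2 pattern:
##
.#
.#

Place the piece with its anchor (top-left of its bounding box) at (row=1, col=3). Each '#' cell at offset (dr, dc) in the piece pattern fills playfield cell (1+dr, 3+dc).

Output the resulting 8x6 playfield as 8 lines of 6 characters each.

Answer: ......
...###
....#.
..#.#.
#.#...
##..##
.....#
#.##.#

Derivation:
Fill (1+0,3+0) = (1,3)
Fill (1+0,3+1) = (1,4)
Fill (1+1,3+1) = (2,4)
Fill (1+2,3+1) = (3,4)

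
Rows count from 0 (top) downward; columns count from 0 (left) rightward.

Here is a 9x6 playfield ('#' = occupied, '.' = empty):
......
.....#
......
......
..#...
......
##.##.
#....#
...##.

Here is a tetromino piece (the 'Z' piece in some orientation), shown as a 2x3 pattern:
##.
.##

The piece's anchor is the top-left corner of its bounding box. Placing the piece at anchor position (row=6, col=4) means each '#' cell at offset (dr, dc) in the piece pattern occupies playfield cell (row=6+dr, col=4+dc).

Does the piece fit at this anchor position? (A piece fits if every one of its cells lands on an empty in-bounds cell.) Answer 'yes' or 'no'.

Check each piece cell at anchor (6, 4):
  offset (0,0) -> (6,4): occupied ('#') -> FAIL
  offset (0,1) -> (6,5): empty -> OK
  offset (1,1) -> (7,5): occupied ('#') -> FAIL
  offset (1,2) -> (7,6): out of bounds -> FAIL
All cells valid: no

Answer: no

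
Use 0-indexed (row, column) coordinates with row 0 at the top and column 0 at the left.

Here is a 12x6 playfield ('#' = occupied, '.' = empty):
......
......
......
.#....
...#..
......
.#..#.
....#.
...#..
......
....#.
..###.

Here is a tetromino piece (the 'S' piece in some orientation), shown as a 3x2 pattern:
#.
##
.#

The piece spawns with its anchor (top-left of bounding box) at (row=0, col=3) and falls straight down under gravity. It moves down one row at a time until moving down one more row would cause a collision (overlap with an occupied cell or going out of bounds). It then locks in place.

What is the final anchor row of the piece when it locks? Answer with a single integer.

Spawn at (row=0, col=3). Try each row:
  row 0: fits
  row 1: fits
  row 2: fits
  row 3: blocked -> lock at row 2

Answer: 2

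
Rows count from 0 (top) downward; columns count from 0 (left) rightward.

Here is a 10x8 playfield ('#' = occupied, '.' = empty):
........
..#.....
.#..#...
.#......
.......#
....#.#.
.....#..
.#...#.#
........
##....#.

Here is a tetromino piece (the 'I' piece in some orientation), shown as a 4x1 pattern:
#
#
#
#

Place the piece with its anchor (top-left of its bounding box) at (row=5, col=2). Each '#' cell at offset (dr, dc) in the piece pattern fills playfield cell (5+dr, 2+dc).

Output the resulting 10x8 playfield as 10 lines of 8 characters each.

Fill (5+0,2+0) = (5,2)
Fill (5+1,2+0) = (6,2)
Fill (5+2,2+0) = (7,2)
Fill (5+3,2+0) = (8,2)

Answer: ........
..#.....
.#..#...
.#......
.......#
..#.#.#.
..#..#..
.##..#.#
..#.....
##....#.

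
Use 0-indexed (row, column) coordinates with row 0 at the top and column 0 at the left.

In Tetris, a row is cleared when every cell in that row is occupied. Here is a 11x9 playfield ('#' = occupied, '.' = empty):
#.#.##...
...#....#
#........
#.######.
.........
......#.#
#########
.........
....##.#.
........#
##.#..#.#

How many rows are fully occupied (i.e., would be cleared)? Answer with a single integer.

Answer: 1

Derivation:
Check each row:
  row 0: 5 empty cells -> not full
  row 1: 7 empty cells -> not full
  row 2: 8 empty cells -> not full
  row 3: 2 empty cells -> not full
  row 4: 9 empty cells -> not full
  row 5: 7 empty cells -> not full
  row 6: 0 empty cells -> FULL (clear)
  row 7: 9 empty cells -> not full
  row 8: 6 empty cells -> not full
  row 9: 8 empty cells -> not full
  row 10: 4 empty cells -> not full
Total rows cleared: 1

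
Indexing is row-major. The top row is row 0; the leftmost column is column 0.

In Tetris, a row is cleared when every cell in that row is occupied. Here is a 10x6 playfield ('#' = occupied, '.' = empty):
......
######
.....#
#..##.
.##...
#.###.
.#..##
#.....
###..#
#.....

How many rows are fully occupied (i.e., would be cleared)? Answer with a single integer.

Check each row:
  row 0: 6 empty cells -> not full
  row 1: 0 empty cells -> FULL (clear)
  row 2: 5 empty cells -> not full
  row 3: 3 empty cells -> not full
  row 4: 4 empty cells -> not full
  row 5: 2 empty cells -> not full
  row 6: 3 empty cells -> not full
  row 7: 5 empty cells -> not full
  row 8: 2 empty cells -> not full
  row 9: 5 empty cells -> not full
Total rows cleared: 1

Answer: 1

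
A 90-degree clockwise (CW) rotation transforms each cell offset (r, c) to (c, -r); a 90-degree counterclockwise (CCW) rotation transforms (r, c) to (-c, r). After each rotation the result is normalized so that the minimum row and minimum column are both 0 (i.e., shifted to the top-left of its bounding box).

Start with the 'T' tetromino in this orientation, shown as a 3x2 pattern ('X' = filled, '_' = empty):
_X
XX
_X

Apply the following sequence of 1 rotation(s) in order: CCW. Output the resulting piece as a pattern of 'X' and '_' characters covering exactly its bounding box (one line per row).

Answer: XXX
_X_

Derivation:
Start:
_X
XX
_X
After rotation 1 (CCW):
XXX
_X_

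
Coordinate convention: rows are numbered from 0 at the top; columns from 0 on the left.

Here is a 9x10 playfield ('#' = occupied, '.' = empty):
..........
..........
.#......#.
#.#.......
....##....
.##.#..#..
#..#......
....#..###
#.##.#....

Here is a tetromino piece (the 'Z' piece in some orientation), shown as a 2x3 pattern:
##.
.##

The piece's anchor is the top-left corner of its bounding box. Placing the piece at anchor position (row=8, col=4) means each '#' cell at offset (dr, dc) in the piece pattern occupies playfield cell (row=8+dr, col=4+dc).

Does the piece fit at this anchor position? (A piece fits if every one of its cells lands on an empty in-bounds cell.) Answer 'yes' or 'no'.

Check each piece cell at anchor (8, 4):
  offset (0,0) -> (8,4): empty -> OK
  offset (0,1) -> (8,5): occupied ('#') -> FAIL
  offset (1,1) -> (9,5): out of bounds -> FAIL
  offset (1,2) -> (9,6): out of bounds -> FAIL
All cells valid: no

Answer: no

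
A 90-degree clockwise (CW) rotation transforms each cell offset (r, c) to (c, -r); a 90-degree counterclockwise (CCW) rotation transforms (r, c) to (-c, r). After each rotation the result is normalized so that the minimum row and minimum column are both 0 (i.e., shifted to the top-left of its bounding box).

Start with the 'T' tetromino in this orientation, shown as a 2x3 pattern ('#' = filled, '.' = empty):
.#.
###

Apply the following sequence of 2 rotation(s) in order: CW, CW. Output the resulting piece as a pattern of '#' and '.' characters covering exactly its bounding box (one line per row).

Answer: ###
.#.

Derivation:
Start:
.#.
###
After rotation 1 (CW):
#.
##
#.
After rotation 2 (CW):
###
.#.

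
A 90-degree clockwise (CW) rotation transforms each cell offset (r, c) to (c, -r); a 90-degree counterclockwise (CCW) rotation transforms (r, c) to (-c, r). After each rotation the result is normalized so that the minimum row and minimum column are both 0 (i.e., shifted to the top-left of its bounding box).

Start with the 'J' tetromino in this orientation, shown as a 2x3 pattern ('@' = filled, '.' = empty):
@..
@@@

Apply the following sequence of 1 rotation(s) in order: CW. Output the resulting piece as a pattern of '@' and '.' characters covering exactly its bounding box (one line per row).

Answer: @@
@.
@.

Derivation:
Start:
@..
@@@
After rotation 1 (CW):
@@
@.
@.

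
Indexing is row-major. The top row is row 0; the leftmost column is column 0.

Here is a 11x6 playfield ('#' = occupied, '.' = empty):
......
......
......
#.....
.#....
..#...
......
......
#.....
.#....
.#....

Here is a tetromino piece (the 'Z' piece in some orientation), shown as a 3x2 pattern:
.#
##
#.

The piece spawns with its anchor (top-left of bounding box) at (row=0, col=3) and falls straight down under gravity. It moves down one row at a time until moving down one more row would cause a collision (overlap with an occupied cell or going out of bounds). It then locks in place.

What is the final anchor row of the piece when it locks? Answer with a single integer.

Answer: 8

Derivation:
Spawn at (row=0, col=3). Try each row:
  row 0: fits
  row 1: fits
  row 2: fits
  row 3: fits
  row 4: fits
  row 5: fits
  row 6: fits
  row 7: fits
  row 8: fits
  row 9: blocked -> lock at row 8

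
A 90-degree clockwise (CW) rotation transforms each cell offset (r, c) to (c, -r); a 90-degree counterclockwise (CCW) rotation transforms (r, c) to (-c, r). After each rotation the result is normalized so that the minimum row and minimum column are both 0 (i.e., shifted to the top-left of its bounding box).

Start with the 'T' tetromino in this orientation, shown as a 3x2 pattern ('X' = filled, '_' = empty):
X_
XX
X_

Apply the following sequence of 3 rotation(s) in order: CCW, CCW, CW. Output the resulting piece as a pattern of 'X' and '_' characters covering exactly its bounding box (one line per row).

Start:
X_
XX
X_
After rotation 1 (CCW):
_X_
XXX
After rotation 2 (CCW):
_X
XX
_X
After rotation 3 (CW):
_X_
XXX

Answer: _X_
XXX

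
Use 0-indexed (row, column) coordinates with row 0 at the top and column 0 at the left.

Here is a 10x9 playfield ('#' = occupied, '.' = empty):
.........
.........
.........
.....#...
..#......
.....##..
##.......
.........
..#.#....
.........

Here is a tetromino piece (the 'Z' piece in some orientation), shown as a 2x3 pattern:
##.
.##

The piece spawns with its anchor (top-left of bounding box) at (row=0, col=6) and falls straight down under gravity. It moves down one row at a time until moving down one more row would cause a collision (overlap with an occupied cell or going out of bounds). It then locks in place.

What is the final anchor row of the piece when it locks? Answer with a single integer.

Answer: 4

Derivation:
Spawn at (row=0, col=6). Try each row:
  row 0: fits
  row 1: fits
  row 2: fits
  row 3: fits
  row 4: fits
  row 5: blocked -> lock at row 4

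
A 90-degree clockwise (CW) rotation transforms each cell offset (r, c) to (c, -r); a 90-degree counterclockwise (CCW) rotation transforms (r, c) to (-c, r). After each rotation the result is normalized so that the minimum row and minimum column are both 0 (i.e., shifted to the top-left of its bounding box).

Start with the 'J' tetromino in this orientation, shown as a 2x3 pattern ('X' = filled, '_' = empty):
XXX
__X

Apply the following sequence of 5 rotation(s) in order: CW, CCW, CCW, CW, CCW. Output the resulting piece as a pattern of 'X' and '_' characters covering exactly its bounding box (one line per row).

Answer: XX
X_
X_

Derivation:
Start:
XXX
__X
After rotation 1 (CW):
_X
_X
XX
After rotation 2 (CCW):
XXX
__X
After rotation 3 (CCW):
XX
X_
X_
After rotation 4 (CW):
XXX
__X
After rotation 5 (CCW):
XX
X_
X_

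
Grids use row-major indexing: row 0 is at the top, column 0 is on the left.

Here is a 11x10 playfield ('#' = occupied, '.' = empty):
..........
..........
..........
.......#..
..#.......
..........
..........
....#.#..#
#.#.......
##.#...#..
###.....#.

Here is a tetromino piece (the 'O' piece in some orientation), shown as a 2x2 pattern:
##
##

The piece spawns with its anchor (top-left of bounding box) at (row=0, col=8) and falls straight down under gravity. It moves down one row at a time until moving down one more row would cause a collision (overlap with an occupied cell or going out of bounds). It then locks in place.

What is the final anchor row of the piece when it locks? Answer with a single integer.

Answer: 5

Derivation:
Spawn at (row=0, col=8). Try each row:
  row 0: fits
  row 1: fits
  row 2: fits
  row 3: fits
  row 4: fits
  row 5: fits
  row 6: blocked -> lock at row 5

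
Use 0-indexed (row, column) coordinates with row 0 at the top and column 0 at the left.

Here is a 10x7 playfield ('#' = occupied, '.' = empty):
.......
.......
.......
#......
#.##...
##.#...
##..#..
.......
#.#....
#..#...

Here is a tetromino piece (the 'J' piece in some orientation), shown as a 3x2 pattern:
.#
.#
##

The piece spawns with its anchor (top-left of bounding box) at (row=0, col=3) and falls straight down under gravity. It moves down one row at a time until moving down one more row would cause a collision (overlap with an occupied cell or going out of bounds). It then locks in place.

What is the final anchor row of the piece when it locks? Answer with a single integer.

Spawn at (row=0, col=3). Try each row:
  row 0: fits
  row 1: fits
  row 2: blocked -> lock at row 1

Answer: 1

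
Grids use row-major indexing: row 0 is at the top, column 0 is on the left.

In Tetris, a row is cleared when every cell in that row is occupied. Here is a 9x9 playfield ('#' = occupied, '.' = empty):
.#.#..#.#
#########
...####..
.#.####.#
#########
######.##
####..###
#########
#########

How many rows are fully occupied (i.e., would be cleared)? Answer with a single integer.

Check each row:
  row 0: 5 empty cells -> not full
  row 1: 0 empty cells -> FULL (clear)
  row 2: 5 empty cells -> not full
  row 3: 3 empty cells -> not full
  row 4: 0 empty cells -> FULL (clear)
  row 5: 1 empty cell -> not full
  row 6: 2 empty cells -> not full
  row 7: 0 empty cells -> FULL (clear)
  row 8: 0 empty cells -> FULL (clear)
Total rows cleared: 4

Answer: 4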